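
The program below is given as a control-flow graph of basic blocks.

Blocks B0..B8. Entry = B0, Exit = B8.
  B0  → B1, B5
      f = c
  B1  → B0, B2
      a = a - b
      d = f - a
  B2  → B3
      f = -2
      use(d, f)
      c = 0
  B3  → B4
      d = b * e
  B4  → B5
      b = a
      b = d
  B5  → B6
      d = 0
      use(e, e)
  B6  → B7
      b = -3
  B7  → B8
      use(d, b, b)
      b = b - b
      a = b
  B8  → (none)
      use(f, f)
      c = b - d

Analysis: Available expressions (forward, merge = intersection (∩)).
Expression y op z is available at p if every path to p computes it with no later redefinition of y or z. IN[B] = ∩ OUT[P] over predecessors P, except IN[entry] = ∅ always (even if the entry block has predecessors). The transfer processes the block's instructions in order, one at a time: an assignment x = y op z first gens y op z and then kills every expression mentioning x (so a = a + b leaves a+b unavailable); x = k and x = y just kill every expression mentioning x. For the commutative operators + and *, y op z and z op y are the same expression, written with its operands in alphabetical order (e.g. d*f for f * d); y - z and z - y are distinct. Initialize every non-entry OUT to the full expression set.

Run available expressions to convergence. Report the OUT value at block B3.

Answer: {b*e}

Working:
Converged values:
  B0:   IN={}   OUT={}
  B1:   IN={}   OUT={f-a}
  B2:   IN={f-a}   OUT={}
  B3:   IN={}   OUT={b*e}
  B4:   IN={b*e}   OUT={}
  B5:   IN={}   OUT={}
  B6:   IN={}   OUT={}
  B7:   IN={}   OUT={}
  B8:   IN={}   OUT={b-d}

Merge at B3: IN[B3] = OUT[B2] = {}
Applying B3's transfer function to that IN value gives OUT[B3] (row B3 above).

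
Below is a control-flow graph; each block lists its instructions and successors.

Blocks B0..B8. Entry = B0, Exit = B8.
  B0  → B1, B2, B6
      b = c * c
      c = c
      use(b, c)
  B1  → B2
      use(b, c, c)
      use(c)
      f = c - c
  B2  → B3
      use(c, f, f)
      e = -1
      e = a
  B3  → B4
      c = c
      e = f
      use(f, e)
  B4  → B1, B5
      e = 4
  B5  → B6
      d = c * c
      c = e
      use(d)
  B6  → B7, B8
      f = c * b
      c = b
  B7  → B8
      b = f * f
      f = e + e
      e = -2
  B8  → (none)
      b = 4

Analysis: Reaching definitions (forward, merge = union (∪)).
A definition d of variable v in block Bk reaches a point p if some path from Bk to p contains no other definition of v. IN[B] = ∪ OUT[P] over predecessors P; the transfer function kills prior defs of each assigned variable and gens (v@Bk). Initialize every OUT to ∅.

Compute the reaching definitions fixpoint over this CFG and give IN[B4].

Answer: {b@B0, c@B3, e@B3, f@B1}

Working:
Per-block solution:
  B0:  IN={}  OUT={b@B0, c@B0}
  B1:  IN={b@B0, c@B0, c@B3, e@B4, f@B1}  OUT={b@B0, c@B0, c@B3, e@B4, f@B1}
  B2:  IN={b@B0, c@B0, c@B3, e@B4, f@B1}  OUT={b@B0, c@B0, c@B3, e@B2, f@B1}
  B3:  IN={b@B0, c@B0, c@B3, e@B2, f@B1}  OUT={b@B0, c@B3, e@B3, f@B1}
  B4:  IN={b@B0, c@B3, e@B3, f@B1}  OUT={b@B0, c@B3, e@B4, f@B1}
  B5:  IN={b@B0, c@B3, e@B4, f@B1}  OUT={b@B0, c@B5, d@B5, e@B4, f@B1}
  B6:  IN={b@B0, c@B0, c@B5, d@B5, e@B4, f@B1}  OUT={b@B0, c@B6, d@B5, e@B4, f@B6}
  B7:  IN={b@B0, c@B6, d@B5, e@B4, f@B6}  OUT={b@B7, c@B6, d@B5, e@B7, f@B7}
  B8:  IN={b@B0, b@B7, c@B6, d@B5, e@B4, e@B7, f@B6, f@B7}  OUT={b@B8, c@B6, d@B5, e@B4, e@B7, f@B6, f@B7}

Merge at B4: IN[B4] = OUT[B3] = {b@B0, c@B3, e@B3, f@B1}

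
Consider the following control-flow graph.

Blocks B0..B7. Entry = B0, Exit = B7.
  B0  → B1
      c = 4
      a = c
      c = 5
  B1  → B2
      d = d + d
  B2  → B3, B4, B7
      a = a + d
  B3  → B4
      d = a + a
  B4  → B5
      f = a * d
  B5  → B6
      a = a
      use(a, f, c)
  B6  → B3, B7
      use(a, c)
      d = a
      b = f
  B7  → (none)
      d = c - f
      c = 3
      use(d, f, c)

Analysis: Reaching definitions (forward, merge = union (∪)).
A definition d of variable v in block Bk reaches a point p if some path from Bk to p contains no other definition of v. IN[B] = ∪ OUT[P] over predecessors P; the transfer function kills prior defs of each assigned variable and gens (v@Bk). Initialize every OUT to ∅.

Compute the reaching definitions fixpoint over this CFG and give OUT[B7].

Answer: {a@B2, a@B5, b@B6, c@B7, d@B7, f@B4}

Derivation:
Converged values:
  B0:  IN={}  OUT={a@B0, c@B0}
  B1:  IN={a@B0, c@B0}  OUT={a@B0, c@B0, d@B1}
  B2:  IN={a@B0, c@B0, d@B1}  OUT={a@B2, c@B0, d@B1}
  B3:  IN={a@B2, a@B5, b@B6, c@B0, d@B1, d@B6, f@B4}  OUT={a@B2, a@B5, b@B6, c@B0, d@B3, f@B4}
  B4:  IN={a@B2, a@B5, b@B6, c@B0, d@B1, d@B3, f@B4}  OUT={a@B2, a@B5, b@B6, c@B0, d@B1, d@B3, f@B4}
  B5:  IN={a@B2, a@B5, b@B6, c@B0, d@B1, d@B3, f@B4}  OUT={a@B5, b@B6, c@B0, d@B1, d@B3, f@B4}
  B6:  IN={a@B5, b@B6, c@B0, d@B1, d@B3, f@B4}  OUT={a@B5, b@B6, c@B0, d@B6, f@B4}
  B7:  IN={a@B2, a@B5, b@B6, c@B0, d@B1, d@B6, f@B4}  OUT={a@B2, a@B5, b@B6, c@B7, d@B7, f@B4}

Merge at B7: IN[B7] = OUT[B2] ⊔ OUT[B6] = {a@B2, a@B5, b@B6, c@B0, d@B1, d@B6, f@B4}
Applying B7's transfer function to that IN value gives OUT[B7] (row B7 above).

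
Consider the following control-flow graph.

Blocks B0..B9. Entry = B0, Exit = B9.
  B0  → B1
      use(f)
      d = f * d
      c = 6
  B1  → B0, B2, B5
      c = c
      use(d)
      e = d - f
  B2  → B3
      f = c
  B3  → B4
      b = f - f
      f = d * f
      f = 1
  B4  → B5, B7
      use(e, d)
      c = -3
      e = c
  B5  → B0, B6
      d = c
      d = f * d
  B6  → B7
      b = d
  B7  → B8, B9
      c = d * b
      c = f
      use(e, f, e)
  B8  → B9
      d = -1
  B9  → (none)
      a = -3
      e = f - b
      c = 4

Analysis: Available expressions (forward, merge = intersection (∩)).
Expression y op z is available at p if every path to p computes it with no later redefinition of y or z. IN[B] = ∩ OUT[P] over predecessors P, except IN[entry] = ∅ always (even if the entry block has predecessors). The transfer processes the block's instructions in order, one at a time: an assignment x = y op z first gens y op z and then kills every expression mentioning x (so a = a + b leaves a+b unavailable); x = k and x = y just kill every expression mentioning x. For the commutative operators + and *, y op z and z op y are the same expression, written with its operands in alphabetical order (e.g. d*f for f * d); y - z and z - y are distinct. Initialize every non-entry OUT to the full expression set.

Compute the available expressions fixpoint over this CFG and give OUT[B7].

Per-block solution:
  B0:  IN={}  OUT={}
  B1:  IN={}  OUT={d-f}
  B2:  IN={d-f}  OUT={}
  B3:  IN={}  OUT={}
  B4:  IN={}  OUT={}
  B5:  IN={}  OUT={}
  B6:  IN={}  OUT={}
  B7:  IN={}  OUT={b*d}
  B8:  IN={b*d}  OUT={}
  B9:  IN={}  OUT={f-b}

Merge at B7: IN[B7] = OUT[B4] ∩ OUT[B6] = {}
Applying B7's transfer function to that IN value gives OUT[B7] (row B7 above).

Answer: {b*d}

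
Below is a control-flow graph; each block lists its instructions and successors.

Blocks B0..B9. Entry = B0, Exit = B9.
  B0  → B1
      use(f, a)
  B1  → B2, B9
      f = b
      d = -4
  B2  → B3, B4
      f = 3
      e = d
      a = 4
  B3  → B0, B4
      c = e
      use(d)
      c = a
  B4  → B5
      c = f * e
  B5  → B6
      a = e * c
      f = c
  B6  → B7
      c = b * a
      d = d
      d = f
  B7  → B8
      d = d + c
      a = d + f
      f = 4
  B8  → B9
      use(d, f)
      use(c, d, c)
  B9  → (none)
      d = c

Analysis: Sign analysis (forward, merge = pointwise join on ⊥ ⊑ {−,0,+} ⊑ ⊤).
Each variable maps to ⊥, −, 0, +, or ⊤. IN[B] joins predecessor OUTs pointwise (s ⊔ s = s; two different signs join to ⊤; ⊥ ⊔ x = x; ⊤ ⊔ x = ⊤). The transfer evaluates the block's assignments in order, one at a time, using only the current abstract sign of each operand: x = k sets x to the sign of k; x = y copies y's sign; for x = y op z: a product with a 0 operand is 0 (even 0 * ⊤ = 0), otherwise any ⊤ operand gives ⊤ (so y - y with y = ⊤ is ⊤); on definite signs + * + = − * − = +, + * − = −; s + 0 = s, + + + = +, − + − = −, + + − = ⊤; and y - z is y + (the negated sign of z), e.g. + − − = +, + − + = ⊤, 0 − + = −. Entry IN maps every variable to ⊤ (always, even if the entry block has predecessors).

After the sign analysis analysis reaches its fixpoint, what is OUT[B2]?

Fixpoint table:
  B0:   IN=(all ⊤)   OUT=(all ⊤)
  B1:   IN=(all ⊤)   OUT={d:-; rest ⊤}
  B2:   IN={d:-; rest ⊤}   OUT={a:+, d:-, e:-, f:+; rest ⊤}
  B3:   IN={a:+, d:-, e:-, f:+; rest ⊤}   OUT={a:+, c:+, d:-, e:-, f:+; rest ⊤}
  B4:   IN={a:+, d:-, e:-, f:+; rest ⊤}   OUT={a:+, c:-, d:-, e:-, f:+; rest ⊤}
  B5:   IN={a:+, c:-, d:-, e:-, f:+; rest ⊤}   OUT={a:+, c:-, d:-, e:-, f:-; rest ⊤}
  B6:   IN={a:+, c:-, d:-, e:-, f:-; rest ⊤}   OUT={a:+, d:-, e:-, f:-; rest ⊤}
  B7:   IN={a:+, d:-, e:-, f:-; rest ⊤}   OUT={e:-, f:+; rest ⊤}
  B8:   IN={e:-, f:+; rest ⊤}   OUT={e:-, f:+; rest ⊤}
  B9:   IN=(all ⊤)   OUT=(all ⊤)

Merge at B2: IN[B2] = OUT[B1] = {a: ⊤, b: ⊤, c: ⊤, d: -, e: ⊤, f: ⊤}
Applying B2's transfer function to that IN value gives OUT[B2] (row B2 above).

Answer: {a: +, b: ⊤, c: ⊤, d: -, e: -, f: +}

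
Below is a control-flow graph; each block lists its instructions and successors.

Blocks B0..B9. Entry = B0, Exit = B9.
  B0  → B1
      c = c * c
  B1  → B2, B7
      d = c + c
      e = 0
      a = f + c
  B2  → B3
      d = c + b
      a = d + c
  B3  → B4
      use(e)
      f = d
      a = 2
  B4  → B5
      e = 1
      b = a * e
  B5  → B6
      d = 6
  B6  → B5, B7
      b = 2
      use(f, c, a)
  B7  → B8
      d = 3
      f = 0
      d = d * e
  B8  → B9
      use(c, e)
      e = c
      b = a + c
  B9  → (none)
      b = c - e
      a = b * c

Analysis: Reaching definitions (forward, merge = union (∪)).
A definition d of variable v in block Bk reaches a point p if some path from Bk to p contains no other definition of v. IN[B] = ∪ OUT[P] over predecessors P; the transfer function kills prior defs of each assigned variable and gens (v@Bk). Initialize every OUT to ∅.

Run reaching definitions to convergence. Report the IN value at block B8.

Converged values:
  B0:   IN={}   OUT={c@B0}
  B1:   IN={c@B0}   OUT={a@B1, c@B0, d@B1, e@B1}
  B2:   IN={a@B1, c@B0, d@B1, e@B1}   OUT={a@B2, c@B0, d@B2, e@B1}
  B3:   IN={a@B2, c@B0, d@B2, e@B1}   OUT={a@B3, c@B0, d@B2, e@B1, f@B3}
  B4:   IN={a@B3, c@B0, d@B2, e@B1, f@B3}   OUT={a@B3, b@B4, c@B0, d@B2, e@B4, f@B3}
  B5:   IN={a@B3, b@B4, b@B6, c@B0, d@B2, d@B5, e@B4, f@B3}   OUT={a@B3, b@B4, b@B6, c@B0, d@B5, e@B4, f@B3}
  B6:   IN={a@B3, b@B4, b@B6, c@B0, d@B5, e@B4, f@B3}   OUT={a@B3, b@B6, c@B0, d@B5, e@B4, f@B3}
  B7:   IN={a@B1, a@B3, b@B6, c@B0, d@B1, d@B5, e@B1, e@B4, f@B3}   OUT={a@B1, a@B3, b@B6, c@B0, d@B7, e@B1, e@B4, f@B7}
  B8:   IN={a@B1, a@B3, b@B6, c@B0, d@B7, e@B1, e@B4, f@B7}   OUT={a@B1, a@B3, b@B8, c@B0, d@B7, e@B8, f@B7}
  B9:   IN={a@B1, a@B3, b@B8, c@B0, d@B7, e@B8, f@B7}   OUT={a@B9, b@B9, c@B0, d@B7, e@B8, f@B7}

Merge at B8: IN[B8] = OUT[B7] = {a@B1, a@B3, b@B6, c@B0, d@B7, e@B1, e@B4, f@B7}

Answer: {a@B1, a@B3, b@B6, c@B0, d@B7, e@B1, e@B4, f@B7}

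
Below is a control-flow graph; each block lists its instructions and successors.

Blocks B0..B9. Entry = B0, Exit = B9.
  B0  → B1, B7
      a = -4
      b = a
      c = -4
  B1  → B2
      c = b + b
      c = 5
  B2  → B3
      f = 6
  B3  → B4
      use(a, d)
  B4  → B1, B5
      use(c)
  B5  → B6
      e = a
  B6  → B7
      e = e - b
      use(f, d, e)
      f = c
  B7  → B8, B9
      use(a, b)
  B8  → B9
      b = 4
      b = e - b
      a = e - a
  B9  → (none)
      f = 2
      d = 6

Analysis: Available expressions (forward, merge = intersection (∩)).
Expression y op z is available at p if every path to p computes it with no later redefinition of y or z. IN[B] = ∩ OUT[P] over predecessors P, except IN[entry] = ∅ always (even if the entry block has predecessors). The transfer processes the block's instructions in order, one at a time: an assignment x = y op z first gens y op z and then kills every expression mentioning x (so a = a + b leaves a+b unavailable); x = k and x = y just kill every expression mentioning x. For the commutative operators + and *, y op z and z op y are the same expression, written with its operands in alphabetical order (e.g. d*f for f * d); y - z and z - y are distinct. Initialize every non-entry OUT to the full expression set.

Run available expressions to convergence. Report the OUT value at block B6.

Answer: {b+b}

Trace:
Fixpoint table:
  B0: | IN={} | OUT={}
  B1: | IN={} | OUT={b+b}
  B2: | IN={b+b} | OUT={b+b}
  B3: | IN={b+b} | OUT={b+b}
  B4: | IN={b+b} | OUT={b+b}
  B5: | IN={b+b} | OUT={b+b}
  B6: | IN={b+b} | OUT={b+b}
  B7: | IN={} | OUT={}
  B8: | IN={} | OUT={}
  B9: | IN={} | OUT={}

Merge at B6: IN[B6] = OUT[B5] = {b+b}
Applying B6's transfer function to that IN value gives OUT[B6] (row B6 above).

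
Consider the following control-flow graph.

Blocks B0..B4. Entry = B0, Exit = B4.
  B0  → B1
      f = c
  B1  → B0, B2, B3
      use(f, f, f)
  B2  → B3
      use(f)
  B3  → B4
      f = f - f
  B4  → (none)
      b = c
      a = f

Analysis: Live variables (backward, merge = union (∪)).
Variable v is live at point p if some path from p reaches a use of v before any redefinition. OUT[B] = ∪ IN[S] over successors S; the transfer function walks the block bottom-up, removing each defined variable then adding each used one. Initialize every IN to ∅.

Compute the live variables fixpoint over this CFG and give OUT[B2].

Answer: {c, f}

Trace:
Per-block solution:
  B0:  IN={c}  OUT={c, f}
  B1:  IN={c, f}  OUT={c, f}
  B2:  IN={c, f}  OUT={c, f}
  B3:  IN={c, f}  OUT={c, f}
  B4:  IN={c, f}  OUT={}

Merge at B2: OUT[B2] = IN[B3] = {c, f}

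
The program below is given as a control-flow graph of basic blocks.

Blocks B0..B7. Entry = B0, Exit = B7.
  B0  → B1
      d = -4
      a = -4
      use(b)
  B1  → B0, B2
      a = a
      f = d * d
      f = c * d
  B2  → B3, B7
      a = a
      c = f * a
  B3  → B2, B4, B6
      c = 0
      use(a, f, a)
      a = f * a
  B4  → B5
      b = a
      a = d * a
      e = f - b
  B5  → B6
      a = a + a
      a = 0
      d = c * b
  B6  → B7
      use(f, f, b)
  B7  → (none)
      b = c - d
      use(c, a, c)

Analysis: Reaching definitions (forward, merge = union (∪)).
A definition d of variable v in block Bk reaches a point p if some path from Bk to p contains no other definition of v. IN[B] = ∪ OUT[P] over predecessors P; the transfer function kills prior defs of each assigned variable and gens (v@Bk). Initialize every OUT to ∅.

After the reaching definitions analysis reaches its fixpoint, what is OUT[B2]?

Converged values:
  B0:  IN={a@B1, d@B0, f@B1}  OUT={a@B0, d@B0, f@B1}
  B1:  IN={a@B0, d@B0, f@B1}  OUT={a@B1, d@B0, f@B1}
  B2:  IN={a@B1, a@B3, c@B3, d@B0, f@B1}  OUT={a@B2, c@B2, d@B0, f@B1}
  B3:  IN={a@B2, c@B2, d@B0, f@B1}  OUT={a@B3, c@B3, d@B0, f@B1}
  B4:  IN={a@B3, c@B3, d@B0, f@B1}  OUT={a@B4, b@B4, c@B3, d@B0, e@B4, f@B1}
  B5:  IN={a@B4, b@B4, c@B3, d@B0, e@B4, f@B1}  OUT={a@B5, b@B4, c@B3, d@B5, e@B4, f@B1}
  B6:  IN={a@B3, a@B5, b@B4, c@B3, d@B0, d@B5, e@B4, f@B1}  OUT={a@B3, a@B5, b@B4, c@B3, d@B0, d@B5, e@B4, f@B1}
  B7:  IN={a@B2, a@B3, a@B5, b@B4, c@B2, c@B3, d@B0, d@B5, e@B4, f@B1}  OUT={a@B2, a@B3, a@B5, b@B7, c@B2, c@B3, d@B0, d@B5, e@B4, f@B1}

Merge at B2: IN[B2] = OUT[B1] ⊔ OUT[B3] = {a@B1, a@B3, c@B3, d@B0, f@B1}
Applying B2's transfer function to that IN value gives OUT[B2] (row B2 above).

Answer: {a@B2, c@B2, d@B0, f@B1}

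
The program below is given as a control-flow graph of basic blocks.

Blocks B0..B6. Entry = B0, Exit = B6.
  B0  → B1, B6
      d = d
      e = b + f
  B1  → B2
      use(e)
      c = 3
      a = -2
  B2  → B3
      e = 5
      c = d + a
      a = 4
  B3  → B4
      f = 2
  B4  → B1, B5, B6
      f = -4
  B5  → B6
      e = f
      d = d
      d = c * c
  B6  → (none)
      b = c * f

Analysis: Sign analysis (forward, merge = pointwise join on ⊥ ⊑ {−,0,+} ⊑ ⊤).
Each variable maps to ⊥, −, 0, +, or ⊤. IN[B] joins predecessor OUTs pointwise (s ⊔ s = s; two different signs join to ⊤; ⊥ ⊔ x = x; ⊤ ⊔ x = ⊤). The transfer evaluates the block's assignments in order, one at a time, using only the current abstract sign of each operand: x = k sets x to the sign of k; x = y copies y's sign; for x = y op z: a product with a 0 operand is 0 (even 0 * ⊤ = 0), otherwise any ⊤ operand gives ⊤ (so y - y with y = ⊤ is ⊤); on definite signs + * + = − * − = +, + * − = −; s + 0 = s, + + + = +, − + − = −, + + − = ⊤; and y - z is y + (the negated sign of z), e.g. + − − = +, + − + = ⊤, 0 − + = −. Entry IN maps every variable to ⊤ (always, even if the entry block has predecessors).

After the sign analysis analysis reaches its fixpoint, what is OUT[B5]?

Answer: {a: +, b: ⊤, c: ⊤, d: ⊤, e: -, f: -}

Derivation:
Fixpoint table:
  B0: | IN=(all ⊤) | OUT=(all ⊤)
  B1: | IN=(all ⊤) | OUT={a:-, c:+; rest ⊤}
  B2: | IN={a:-, c:+; rest ⊤} | OUT={a:+, e:+; rest ⊤}
  B3: | IN={a:+, e:+; rest ⊤} | OUT={a:+, e:+, f:+; rest ⊤}
  B4: | IN={a:+, e:+, f:+; rest ⊤} | OUT={a:+, e:+, f:-; rest ⊤}
  B5: | IN={a:+, e:+, f:-; rest ⊤} | OUT={a:+, e:-, f:-; rest ⊤}
  B6: | IN=(all ⊤) | OUT=(all ⊤)

Merge at B5: IN[B5] = OUT[B4] = {a: +, b: ⊤, c: ⊤, d: ⊤, e: +, f: -}
Applying B5's transfer function to that IN value gives OUT[B5] (row B5 above).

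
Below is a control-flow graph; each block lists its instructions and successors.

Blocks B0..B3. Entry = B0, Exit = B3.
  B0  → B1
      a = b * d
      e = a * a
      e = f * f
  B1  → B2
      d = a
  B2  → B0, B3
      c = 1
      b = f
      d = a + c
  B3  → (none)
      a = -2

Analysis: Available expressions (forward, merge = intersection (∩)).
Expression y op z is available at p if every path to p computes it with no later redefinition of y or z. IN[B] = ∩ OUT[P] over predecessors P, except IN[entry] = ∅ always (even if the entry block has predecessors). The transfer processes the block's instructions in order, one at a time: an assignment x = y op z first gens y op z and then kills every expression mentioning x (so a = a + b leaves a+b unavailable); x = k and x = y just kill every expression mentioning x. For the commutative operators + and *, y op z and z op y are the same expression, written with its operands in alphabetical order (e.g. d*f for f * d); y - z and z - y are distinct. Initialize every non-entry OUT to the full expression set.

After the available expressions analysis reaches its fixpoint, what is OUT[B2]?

Answer: {a*a, a+c, f*f}

Derivation:
Per-block solution:
  B0:   IN={}   OUT={a*a, b*d, f*f}
  B1:   IN={a*a, b*d, f*f}   OUT={a*a, f*f}
  B2:   IN={a*a, f*f}   OUT={a*a, a+c, f*f}
  B3:   IN={a*a, a+c, f*f}   OUT={f*f}

Merge at B2: IN[B2] = OUT[B1] = {a*a, f*f}
Applying B2's transfer function to that IN value gives OUT[B2] (row B2 above).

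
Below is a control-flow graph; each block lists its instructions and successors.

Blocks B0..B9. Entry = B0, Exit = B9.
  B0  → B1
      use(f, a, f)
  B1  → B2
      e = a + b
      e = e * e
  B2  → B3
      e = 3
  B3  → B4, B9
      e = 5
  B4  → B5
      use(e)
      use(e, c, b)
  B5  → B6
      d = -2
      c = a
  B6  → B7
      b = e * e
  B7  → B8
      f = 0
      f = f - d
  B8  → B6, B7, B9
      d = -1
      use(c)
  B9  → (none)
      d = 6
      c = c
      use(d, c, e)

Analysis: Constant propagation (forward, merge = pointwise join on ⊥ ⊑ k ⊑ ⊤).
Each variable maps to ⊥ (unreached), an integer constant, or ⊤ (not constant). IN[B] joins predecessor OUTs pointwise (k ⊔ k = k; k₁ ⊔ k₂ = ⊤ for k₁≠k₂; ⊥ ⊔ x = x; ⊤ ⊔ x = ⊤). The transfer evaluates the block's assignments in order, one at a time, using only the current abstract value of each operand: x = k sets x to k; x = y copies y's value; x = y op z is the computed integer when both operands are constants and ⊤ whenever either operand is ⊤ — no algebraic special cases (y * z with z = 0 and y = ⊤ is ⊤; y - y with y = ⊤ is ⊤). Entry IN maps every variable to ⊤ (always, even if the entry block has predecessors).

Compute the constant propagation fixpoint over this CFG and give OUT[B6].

Fixpoint table:
  B0: | IN=(all ⊤) | OUT=(all ⊤)
  B1: | IN=(all ⊤) | OUT=(all ⊤)
  B2: | IN=(all ⊤) | OUT={e:3; rest ⊤}
  B3: | IN={e:3; rest ⊤} | OUT={e:5; rest ⊤}
  B4: | IN={e:5; rest ⊤} | OUT={e:5; rest ⊤}
  B5: | IN={e:5; rest ⊤} | OUT={d:-2, e:5; rest ⊤}
  B6: | IN={e:5; rest ⊤} | OUT={b:25, e:5; rest ⊤}
  B7: | IN={b:25, e:5; rest ⊤} | OUT={b:25, e:5; rest ⊤}
  B8: | IN={b:25, e:5; rest ⊤} | OUT={b:25, d:-1, e:5; rest ⊤}
  B9: | IN={e:5; rest ⊤} | OUT={d:6, e:5; rest ⊤}

Merge at B6: IN[B6] = OUT[B5] ⊔ OUT[B8] = {a: ⊤, b: ⊤, c: ⊤, d: ⊤, e: 5, f: ⊤}
Applying B6's transfer function to that IN value gives OUT[B6] (row B6 above).

Answer: {a: ⊤, b: 25, c: ⊤, d: ⊤, e: 5, f: ⊤}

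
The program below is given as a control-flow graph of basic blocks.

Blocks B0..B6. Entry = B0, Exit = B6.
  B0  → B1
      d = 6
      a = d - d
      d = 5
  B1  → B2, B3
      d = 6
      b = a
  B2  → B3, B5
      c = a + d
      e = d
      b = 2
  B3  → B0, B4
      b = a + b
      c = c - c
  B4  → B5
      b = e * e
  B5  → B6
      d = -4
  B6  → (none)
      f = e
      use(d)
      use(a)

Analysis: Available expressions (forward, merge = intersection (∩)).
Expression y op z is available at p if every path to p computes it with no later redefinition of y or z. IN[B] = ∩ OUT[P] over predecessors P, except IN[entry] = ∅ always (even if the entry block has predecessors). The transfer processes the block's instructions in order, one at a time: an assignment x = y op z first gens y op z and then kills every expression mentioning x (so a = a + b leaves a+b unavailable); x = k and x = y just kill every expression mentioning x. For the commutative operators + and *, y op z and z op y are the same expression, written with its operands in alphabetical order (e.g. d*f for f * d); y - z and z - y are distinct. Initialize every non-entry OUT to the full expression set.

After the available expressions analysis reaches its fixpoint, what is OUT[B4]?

Fixpoint table:
  B0:  IN={}  OUT={}
  B1:  IN={}  OUT={}
  B2:  IN={}  OUT={a+d}
  B3:  IN={}  OUT={}
  B4:  IN={}  OUT={e*e}
  B5:  IN={}  OUT={}
  B6:  IN={}  OUT={}

Merge at B4: IN[B4] = OUT[B3] = {}
Applying B4's transfer function to that IN value gives OUT[B4] (row B4 above).

Answer: {e*e}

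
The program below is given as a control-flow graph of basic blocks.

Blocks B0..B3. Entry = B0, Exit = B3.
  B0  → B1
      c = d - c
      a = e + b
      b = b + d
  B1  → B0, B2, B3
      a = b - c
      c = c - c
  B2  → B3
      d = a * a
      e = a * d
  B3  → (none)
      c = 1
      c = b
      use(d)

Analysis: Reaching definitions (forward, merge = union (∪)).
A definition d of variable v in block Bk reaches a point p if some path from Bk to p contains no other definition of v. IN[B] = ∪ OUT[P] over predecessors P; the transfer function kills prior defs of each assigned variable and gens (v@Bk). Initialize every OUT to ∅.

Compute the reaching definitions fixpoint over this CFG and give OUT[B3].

Per-block solution:
  B0: | IN={a@B1, b@B0, c@B1} | OUT={a@B0, b@B0, c@B0}
  B1: | IN={a@B0, b@B0, c@B0} | OUT={a@B1, b@B0, c@B1}
  B2: | IN={a@B1, b@B0, c@B1} | OUT={a@B1, b@B0, c@B1, d@B2, e@B2}
  B3: | IN={a@B1, b@B0, c@B1, d@B2, e@B2} | OUT={a@B1, b@B0, c@B3, d@B2, e@B2}

Merge at B3: IN[B3] = OUT[B1] ⊔ OUT[B2] = {a@B1, b@B0, c@B1, d@B2, e@B2}
Applying B3's transfer function to that IN value gives OUT[B3] (row B3 above).

Answer: {a@B1, b@B0, c@B3, d@B2, e@B2}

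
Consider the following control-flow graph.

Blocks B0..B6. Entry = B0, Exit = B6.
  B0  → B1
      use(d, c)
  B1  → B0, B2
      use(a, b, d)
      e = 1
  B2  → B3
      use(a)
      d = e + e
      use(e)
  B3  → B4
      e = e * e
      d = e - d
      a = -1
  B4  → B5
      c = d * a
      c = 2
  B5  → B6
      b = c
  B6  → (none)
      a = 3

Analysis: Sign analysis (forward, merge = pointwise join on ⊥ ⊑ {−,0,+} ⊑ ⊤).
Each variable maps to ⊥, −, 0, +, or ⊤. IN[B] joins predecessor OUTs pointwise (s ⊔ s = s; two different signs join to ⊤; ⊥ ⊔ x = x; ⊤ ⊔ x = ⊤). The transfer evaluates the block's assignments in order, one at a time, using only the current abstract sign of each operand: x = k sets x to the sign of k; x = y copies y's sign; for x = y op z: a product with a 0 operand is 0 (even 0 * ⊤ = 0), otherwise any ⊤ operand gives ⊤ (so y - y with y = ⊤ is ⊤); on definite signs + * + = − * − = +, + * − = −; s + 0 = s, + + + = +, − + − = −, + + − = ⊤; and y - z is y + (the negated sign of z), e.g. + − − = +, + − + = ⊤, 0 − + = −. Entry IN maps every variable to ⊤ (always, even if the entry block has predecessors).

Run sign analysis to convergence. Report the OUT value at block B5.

Per-block solution:
  B0: | IN=(all ⊤) | OUT=(all ⊤)
  B1: | IN=(all ⊤) | OUT={e:+; rest ⊤}
  B2: | IN={e:+; rest ⊤} | OUT={d:+, e:+; rest ⊤}
  B3: | IN={d:+, e:+; rest ⊤} | OUT={a:-, e:+; rest ⊤}
  B4: | IN={a:-, e:+; rest ⊤} | OUT={a:-, c:+, e:+; rest ⊤}
  B5: | IN={a:-, c:+, e:+; rest ⊤} | OUT={a:-, b:+, c:+, e:+; rest ⊤}
  B6: | IN={a:-, b:+, c:+, e:+; rest ⊤} | OUT={a:+, b:+, c:+, e:+; rest ⊤}

Merge at B5: IN[B5] = OUT[B4] = {a: -, b: ⊤, c: +, d: ⊤, e: +, f: ⊤}
Applying B5's transfer function to that IN value gives OUT[B5] (row B5 above).

Answer: {a: -, b: +, c: +, d: ⊤, e: +, f: ⊤}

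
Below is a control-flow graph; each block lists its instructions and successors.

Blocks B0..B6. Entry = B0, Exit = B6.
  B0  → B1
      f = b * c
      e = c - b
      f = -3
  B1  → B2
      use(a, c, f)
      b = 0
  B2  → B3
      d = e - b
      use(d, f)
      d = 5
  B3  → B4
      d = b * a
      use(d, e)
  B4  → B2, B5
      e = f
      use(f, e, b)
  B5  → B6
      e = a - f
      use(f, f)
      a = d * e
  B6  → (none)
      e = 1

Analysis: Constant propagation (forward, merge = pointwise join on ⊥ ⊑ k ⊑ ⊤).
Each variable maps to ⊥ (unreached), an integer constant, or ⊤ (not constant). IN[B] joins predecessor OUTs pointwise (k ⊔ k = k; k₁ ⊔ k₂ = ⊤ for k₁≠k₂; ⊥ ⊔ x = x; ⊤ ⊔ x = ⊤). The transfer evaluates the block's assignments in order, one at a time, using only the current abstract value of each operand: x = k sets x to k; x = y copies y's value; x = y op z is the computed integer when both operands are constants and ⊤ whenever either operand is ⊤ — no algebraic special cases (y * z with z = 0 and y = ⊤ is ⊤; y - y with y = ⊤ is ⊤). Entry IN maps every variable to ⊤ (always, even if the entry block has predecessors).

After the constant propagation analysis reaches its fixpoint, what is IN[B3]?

Fixpoint table:
  B0: | IN=(all ⊤) | OUT={f:-3; rest ⊤}
  B1: | IN={f:-3; rest ⊤} | OUT={b:0, f:-3; rest ⊤}
  B2: | IN={b:0, f:-3; rest ⊤} | OUT={b:0, d:5, f:-3; rest ⊤}
  B3: | IN={b:0, d:5, f:-3; rest ⊤} | OUT={b:0, f:-3; rest ⊤}
  B4: | IN={b:0, f:-3; rest ⊤} | OUT={b:0, e:-3, f:-3; rest ⊤}
  B5: | IN={b:0, e:-3, f:-3; rest ⊤} | OUT={b:0, f:-3; rest ⊤}
  B6: | IN={b:0, f:-3; rest ⊤} | OUT={b:0, e:1, f:-3; rest ⊤}

Merge at B3: IN[B3] = OUT[B2] = {a: ⊤, b: 0, c: ⊤, d: 5, e: ⊤, f: -3}

Answer: {a: ⊤, b: 0, c: ⊤, d: 5, e: ⊤, f: -3}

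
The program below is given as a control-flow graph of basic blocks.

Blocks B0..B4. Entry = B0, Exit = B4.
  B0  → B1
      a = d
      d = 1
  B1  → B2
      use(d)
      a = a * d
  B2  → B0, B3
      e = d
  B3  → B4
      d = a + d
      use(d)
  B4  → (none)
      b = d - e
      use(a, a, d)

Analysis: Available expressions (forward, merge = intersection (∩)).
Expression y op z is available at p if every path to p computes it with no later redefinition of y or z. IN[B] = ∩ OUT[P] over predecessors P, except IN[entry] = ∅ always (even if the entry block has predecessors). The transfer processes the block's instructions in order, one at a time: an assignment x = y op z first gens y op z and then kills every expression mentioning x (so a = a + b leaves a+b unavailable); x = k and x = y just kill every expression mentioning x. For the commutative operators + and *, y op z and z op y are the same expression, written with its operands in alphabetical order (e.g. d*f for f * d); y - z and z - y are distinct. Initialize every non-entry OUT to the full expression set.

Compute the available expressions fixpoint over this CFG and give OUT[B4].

Per-block solution:
  B0:   IN={}   OUT={}
  B1:   IN={}   OUT={}
  B2:   IN={}   OUT={}
  B3:   IN={}   OUT={}
  B4:   IN={}   OUT={d-e}

Merge at B4: IN[B4] = OUT[B3] = {}
Applying B4's transfer function to that IN value gives OUT[B4] (row B4 above).

Answer: {d-e}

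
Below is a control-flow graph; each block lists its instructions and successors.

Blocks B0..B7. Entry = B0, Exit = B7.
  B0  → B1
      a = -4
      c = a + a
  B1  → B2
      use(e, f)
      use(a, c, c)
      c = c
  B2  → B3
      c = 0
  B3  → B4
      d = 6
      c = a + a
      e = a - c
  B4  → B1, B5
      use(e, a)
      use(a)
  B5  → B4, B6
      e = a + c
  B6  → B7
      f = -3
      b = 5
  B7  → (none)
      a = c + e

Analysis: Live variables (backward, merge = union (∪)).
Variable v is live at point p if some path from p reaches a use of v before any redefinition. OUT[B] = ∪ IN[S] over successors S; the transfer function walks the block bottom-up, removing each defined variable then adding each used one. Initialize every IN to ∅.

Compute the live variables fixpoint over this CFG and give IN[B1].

Converged values:
  B0: | IN={e, f} | OUT={a, c, e, f}
  B1: | IN={a, c, e, f} | OUT={a, f}
  B2: | IN={a, f} | OUT={a, f}
  B3: | IN={a, f} | OUT={a, c, e, f}
  B4: | IN={a, c, e, f} | OUT={a, c, e, f}
  B5: | IN={a, c, f} | OUT={a, c, e, f}
  B6: | IN={c, e} | OUT={c, e}
  B7: | IN={c, e} | OUT={}

Merge at B1: OUT[B1] = IN[B2] = {a, f}
Applying B1's transfer function to that OUT value gives IN[B1] (row B1 above).

Answer: {a, c, e, f}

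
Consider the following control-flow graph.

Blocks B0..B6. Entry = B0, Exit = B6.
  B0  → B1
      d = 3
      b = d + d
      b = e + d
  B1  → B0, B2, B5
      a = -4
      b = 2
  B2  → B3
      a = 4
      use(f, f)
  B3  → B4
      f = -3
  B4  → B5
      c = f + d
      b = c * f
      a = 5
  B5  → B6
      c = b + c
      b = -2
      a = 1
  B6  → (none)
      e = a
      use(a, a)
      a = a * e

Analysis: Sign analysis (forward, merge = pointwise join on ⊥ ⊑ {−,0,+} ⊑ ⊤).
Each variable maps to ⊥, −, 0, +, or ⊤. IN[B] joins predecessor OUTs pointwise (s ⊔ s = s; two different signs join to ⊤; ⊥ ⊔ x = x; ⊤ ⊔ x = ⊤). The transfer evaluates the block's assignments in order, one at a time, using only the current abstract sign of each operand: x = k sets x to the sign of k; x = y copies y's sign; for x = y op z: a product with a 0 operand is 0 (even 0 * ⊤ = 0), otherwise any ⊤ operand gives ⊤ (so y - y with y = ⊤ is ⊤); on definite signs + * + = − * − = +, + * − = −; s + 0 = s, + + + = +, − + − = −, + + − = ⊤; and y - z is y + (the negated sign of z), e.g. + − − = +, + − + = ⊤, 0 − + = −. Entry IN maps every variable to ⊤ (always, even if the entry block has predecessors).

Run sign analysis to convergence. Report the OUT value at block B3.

Fixpoint table:
  B0:  IN=(all ⊤)  OUT={d:+; rest ⊤}
  B1:  IN={d:+; rest ⊤}  OUT={a:-, b:+, d:+; rest ⊤}
  B2:  IN={a:-, b:+, d:+; rest ⊤}  OUT={a:+, b:+, d:+; rest ⊤}
  B3:  IN={a:+, b:+, d:+; rest ⊤}  OUT={a:+, b:+, d:+, f:-; rest ⊤}
  B4:  IN={a:+, b:+, d:+, f:-; rest ⊤}  OUT={a:+, d:+, f:-; rest ⊤}
  B5:  IN={d:+; rest ⊤}  OUT={a:+, b:-, d:+; rest ⊤}
  B6:  IN={a:+, b:-, d:+; rest ⊤}  OUT={a:+, b:-, d:+, e:+; rest ⊤}

Merge at B3: IN[B3] = OUT[B2] = {a: +, b: +, c: ⊤, d: +, e: ⊤, f: ⊤}
Applying B3's transfer function to that IN value gives OUT[B3] (row B3 above).

Answer: {a: +, b: +, c: ⊤, d: +, e: ⊤, f: -}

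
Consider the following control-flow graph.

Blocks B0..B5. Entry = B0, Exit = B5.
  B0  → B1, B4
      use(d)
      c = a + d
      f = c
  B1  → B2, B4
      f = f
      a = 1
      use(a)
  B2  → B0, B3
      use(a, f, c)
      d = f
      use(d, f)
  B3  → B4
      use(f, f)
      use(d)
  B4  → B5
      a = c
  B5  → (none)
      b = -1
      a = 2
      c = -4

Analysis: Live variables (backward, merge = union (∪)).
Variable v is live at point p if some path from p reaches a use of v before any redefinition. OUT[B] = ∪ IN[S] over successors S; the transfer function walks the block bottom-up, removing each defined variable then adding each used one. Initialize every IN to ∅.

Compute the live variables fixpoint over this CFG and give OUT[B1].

Answer: {a, c, f}

Working:
Fixpoint table:
  B0:  IN={a, d}  OUT={c, f}
  B1:  IN={c, f}  OUT={a, c, f}
  B2:  IN={a, c, f}  OUT={a, c, d, f}
  B3:  IN={c, d, f}  OUT={c}
  B4:  IN={c}  OUT={}
  B5:  IN={}  OUT={}

Merge at B1: OUT[B1] = IN[B2] ⊔ IN[B4] = {a, c, f}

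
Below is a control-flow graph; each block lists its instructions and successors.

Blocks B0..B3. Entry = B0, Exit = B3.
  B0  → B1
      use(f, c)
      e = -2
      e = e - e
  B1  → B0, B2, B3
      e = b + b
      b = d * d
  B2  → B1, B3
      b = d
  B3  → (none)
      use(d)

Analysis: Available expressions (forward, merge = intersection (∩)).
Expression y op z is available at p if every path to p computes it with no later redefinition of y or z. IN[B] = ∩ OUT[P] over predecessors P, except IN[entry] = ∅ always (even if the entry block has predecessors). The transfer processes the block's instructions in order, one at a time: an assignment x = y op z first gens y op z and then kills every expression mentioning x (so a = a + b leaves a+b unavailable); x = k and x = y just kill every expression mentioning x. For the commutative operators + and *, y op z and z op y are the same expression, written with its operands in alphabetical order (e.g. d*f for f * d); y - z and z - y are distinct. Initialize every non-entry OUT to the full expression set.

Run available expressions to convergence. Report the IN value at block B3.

Answer: {d*d}

Derivation:
Per-block solution:
  B0:   IN={}   OUT={}
  B1:   IN={}   OUT={d*d}
  B2:   IN={d*d}   OUT={d*d}
  B3:   IN={d*d}   OUT={d*d}

Merge at B3: IN[B3] = OUT[B1] ∩ OUT[B2] = {d*d}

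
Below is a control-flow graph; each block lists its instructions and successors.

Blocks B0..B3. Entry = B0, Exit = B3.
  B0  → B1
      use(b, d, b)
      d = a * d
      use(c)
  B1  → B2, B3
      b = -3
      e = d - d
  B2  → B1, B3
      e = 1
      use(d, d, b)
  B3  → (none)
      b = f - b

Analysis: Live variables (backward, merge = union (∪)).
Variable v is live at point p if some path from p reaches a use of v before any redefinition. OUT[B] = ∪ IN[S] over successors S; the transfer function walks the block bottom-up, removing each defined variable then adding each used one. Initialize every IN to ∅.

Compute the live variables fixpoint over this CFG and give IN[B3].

Fixpoint table:
  B0: | IN={a, b, c, d, f} | OUT={d, f}
  B1: | IN={d, f} | OUT={b, d, f}
  B2: | IN={b, d, f} | OUT={b, d, f}
  B3: | IN={b, f} | OUT={}

B3 is the boundary node: OUT[B3] = {}
Applying B3's transfer function to that OUT value gives IN[B3] (row B3 above).

Answer: {b, f}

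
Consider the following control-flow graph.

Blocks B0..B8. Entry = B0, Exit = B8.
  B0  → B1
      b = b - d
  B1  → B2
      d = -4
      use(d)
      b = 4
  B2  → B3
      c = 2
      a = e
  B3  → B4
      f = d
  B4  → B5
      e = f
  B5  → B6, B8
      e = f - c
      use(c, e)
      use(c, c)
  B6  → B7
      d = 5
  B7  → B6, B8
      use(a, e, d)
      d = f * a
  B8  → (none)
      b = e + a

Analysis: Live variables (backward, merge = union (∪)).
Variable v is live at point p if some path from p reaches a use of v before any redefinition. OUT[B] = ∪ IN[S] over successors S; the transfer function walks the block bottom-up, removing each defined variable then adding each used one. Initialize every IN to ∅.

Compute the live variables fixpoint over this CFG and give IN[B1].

Converged values:
  B0:  IN={b, d, e}  OUT={e}
  B1:  IN={e}  OUT={d, e}
  B2:  IN={d, e}  OUT={a, c, d}
  B3:  IN={a, c, d}  OUT={a, c, f}
  B4:  IN={a, c, f}  OUT={a, c, f}
  B5:  IN={a, c, f}  OUT={a, e, f}
  B6:  IN={a, e, f}  OUT={a, d, e, f}
  B7:  IN={a, d, e, f}  OUT={a, e, f}
  B8:  IN={a, e}  OUT={}

Merge at B1: OUT[B1] = IN[B2] = {d, e}
Applying B1's transfer function to that OUT value gives IN[B1] (row B1 above).

Answer: {e}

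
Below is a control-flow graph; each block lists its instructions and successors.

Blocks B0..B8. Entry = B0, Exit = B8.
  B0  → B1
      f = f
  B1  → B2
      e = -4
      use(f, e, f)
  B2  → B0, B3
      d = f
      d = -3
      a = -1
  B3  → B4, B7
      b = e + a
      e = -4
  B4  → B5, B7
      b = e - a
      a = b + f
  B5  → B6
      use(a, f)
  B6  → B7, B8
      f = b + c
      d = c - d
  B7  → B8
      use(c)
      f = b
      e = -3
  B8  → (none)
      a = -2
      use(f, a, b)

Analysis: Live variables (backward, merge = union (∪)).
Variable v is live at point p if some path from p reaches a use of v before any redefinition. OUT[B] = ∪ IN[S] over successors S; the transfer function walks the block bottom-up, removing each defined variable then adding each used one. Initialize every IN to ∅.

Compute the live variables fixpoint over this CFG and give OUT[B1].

Per-block solution:
  B0:  IN={c, f}  OUT={c, f}
  B1:  IN={c, f}  OUT={c, e, f}
  B2:  IN={c, e, f}  OUT={a, c, d, e, f}
  B3:  IN={a, c, d, e, f}  OUT={a, b, c, d, e, f}
  B4:  IN={a, c, d, e, f}  OUT={a, b, c, d, f}
  B5:  IN={a, b, c, d, f}  OUT={b, c, d}
  B6:  IN={b, c, d}  OUT={b, c, f}
  B7:  IN={b, c}  OUT={b, f}
  B8:  IN={b, f}  OUT={}

Merge at B1: OUT[B1] = IN[B2] = {c, e, f}

Answer: {c, e, f}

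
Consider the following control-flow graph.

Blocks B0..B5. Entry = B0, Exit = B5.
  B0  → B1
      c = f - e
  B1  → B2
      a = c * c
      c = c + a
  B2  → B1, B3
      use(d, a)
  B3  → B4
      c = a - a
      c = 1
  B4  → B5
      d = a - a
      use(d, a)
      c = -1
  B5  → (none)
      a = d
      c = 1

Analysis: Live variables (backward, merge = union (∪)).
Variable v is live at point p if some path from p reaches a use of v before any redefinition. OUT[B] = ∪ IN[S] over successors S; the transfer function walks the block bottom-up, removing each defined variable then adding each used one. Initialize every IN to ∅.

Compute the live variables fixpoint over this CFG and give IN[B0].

Answer: {d, e, f}

Trace:
Converged values:
  B0:   IN={d, e, f}   OUT={c, d}
  B1:   IN={c, d}   OUT={a, c, d}
  B2:   IN={a, c, d}   OUT={a, c, d}
  B3:   IN={a}   OUT={a}
  B4:   IN={a}   OUT={d}
  B5:   IN={d}   OUT={}

Merge at B0: OUT[B0] = IN[B1] = {c, d}
Applying B0's transfer function to that OUT value gives IN[B0] (row B0 above).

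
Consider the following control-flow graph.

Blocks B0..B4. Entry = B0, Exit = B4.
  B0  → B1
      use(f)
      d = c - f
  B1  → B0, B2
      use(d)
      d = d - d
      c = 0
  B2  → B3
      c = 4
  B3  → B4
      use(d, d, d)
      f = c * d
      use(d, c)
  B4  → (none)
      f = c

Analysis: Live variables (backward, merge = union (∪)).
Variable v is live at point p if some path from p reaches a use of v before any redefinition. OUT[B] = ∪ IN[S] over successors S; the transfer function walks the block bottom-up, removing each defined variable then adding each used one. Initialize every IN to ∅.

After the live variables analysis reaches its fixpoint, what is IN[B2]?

Converged values:
  B0: | IN={c, f} | OUT={d, f}
  B1: | IN={d, f} | OUT={c, d, f}
  B2: | IN={d} | OUT={c, d}
  B3: | IN={c, d} | OUT={c}
  B4: | IN={c} | OUT={}

Merge at B2: OUT[B2] = IN[B3] = {c, d}
Applying B2's transfer function to that OUT value gives IN[B2] (row B2 above).

Answer: {d}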